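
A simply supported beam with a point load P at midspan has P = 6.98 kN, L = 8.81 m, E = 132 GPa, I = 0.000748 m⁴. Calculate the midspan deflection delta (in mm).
Model: a simply supported beam with a point load P at midspan, so delta = (P·L^3) / (48·E·I).
Convert to SI units:
  P = 6.98 kN = 6980 N
  E = 132 GPa = 1.32 × 10¹¹ Pa
Substitute:
  delta = (6980 × 8.81^3) / (48 × (1.32 × 10¹¹) × 0.000748)
  delta = 0.001007 m
Convert: delta = 0.001007 m = 1.007 mm
Final answer: delta = 1.007 mm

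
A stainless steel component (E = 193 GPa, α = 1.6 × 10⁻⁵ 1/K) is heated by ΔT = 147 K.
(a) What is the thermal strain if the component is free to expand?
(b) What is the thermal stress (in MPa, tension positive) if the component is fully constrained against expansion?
(a) Free thermal strain ε_th = α·ΔT = (1.6 × 10⁻⁵) × 147 = 0.002352
(b) Fully constrained, the expansion is suppressed, so σ = -E·α·ΔT. Convert E = 193 GPa = 1.93 × 10¹¹ Pa.
  σ = -(1.93 × 10¹¹) × (1.6 × 10⁻⁵) × 147 = -4.539 × 10⁸ Pa = -453.9 MPa (compressive)
Final answer: (a) ε_th = 0.002352, (b) σ = -453.9 MPa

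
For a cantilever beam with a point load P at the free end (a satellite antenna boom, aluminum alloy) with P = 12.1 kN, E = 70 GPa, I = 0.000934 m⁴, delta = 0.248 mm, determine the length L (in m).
Model: a cantilever beam with a point load P at the free end, so delta = (P·L^3) / (3·E·I).
Solve for L: L = ((3·delta·E·I) / P)^(1/3).
Convert to SI units:
  P = 12.1 kN = 12100 N
  E = 70 GPa = 7 × 10¹⁰ Pa
  delta = 0.248 mm = 0.000248 m
Substitute:
  L = ((3 × 0.000248 × (7 × 10¹⁰) × 0.000934) / 12100)^(1/3)
  L = 1.59 m
Final answer: L = 1.59 m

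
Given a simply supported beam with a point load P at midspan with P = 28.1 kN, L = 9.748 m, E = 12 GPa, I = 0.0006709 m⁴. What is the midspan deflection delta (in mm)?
Model: a simply supported beam with a point load P at midspan, so delta = (P·L^3) / (48·E·I).
Convert to SI units:
  P = 28.1 kN = 28100 N
  E = 12 GPa = 1.2 × 10¹⁰ Pa
Substitute:
  delta = (28100 × 9.748^3) / (48 × (1.2 × 10¹⁰) × 0.0006709)
  delta = 0.06736 m
Convert: delta = 0.06736 m = 67.36 mm
Final answer: delta = 67.36 mm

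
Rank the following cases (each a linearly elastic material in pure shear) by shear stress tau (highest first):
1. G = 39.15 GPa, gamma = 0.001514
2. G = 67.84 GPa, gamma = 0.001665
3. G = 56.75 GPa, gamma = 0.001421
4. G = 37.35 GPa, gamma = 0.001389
Model: a linearly elastic material in pure shear, so tau = G·gamma (SI units).
  Case 1: tau = (3.915 × 10¹⁰) × 0.001514 = 5.927 × 10⁷ Pa = 59.27 MPa
  Case 2: tau = (6.784 × 10¹⁰) × 0.001665 = 1.13 × 10⁸ Pa = 113 MPa
  Case 3: tau = (5.675 × 10¹⁰) × 0.001421 = 8.064 × 10⁷ Pa = 80.64 MPa
  Case 4: tau = (3.735 × 10¹⁰) × 0.001389 = 5.188 × 10⁷ Pa = 51.88 MPa
Ordering: 113 MPa (case 2) > 80.64 MPa (case 3) > 59.27 MPa (case 1) > 51.88 MPa (case 4)
Final answer: 2, 3, 1, 4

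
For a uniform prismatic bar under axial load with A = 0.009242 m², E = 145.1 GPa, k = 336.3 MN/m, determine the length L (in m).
Model: a uniform prismatic bar under axial load, so k = (A·E) / L.
Solve for L: L = (A·E) / k.
Convert to SI units:
  E = 145.1 GPa = 1.451 × 10¹¹ Pa
  k = 336.3 MN/m = 3.363 × 10⁸ N/m
Substitute:
  L = (0.009242 × (1.451 × 10¹¹)) / (3.363 × 10⁸)
  L = 3.988 m
Final answer: L = 3.988 m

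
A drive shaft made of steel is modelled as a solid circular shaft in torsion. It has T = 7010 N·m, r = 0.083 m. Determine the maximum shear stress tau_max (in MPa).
Model: a solid circular shaft in torsion, so tau_max = (2·T) / (π·r^3).
Substitute:
  tau_max = (2 × 7010) / (π × 0.083^3)
  tau_max = 7.805 × 10⁶ Pa
Convert: tau_max = 7.805 × 10⁶ Pa = 7.805 MPa
Final answer: tau_max = 7.805 MPa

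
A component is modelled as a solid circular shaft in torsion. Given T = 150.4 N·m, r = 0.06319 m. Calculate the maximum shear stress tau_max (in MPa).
Model: a solid circular shaft in torsion, so tau_max = (2·T) / (π·r^3).
Substitute:
  tau_max = (2 × 150.4) / (π × 0.06319^3)
  tau_max = 379500 Pa
Convert: tau_max = 379500 Pa = 0.3795 MPa
Final answer: tau_max = 0.3795 MPa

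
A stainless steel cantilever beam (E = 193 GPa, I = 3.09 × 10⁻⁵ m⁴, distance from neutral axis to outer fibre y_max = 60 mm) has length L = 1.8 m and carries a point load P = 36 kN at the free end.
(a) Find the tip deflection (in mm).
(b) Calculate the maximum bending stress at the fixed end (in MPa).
(a) Tip deflection of a cantilever with an end point load: δ = P·L^3 / (3·E·I). Convert P = 36 kN = 36000 N, E = 193 GPa = 1.93 × 10¹¹ Pa.
  δ = (36000 × 1.8^3) / (3 × (1.93 × 10¹¹) × (3.09 × 10⁻⁵)) = 0.01173 m = 11.73 mm
(b) Maximum bending moment at the fixed end: M = P·L = 36000 × 1.8 = 64800 N·m. Convert y_max = 60 mm = 0.06 m.
  σ = M·y_max / I = (64800 × 0.06) / (3.09 × 10⁻⁵) = 1.258 × 10⁸ Pa = 125.8 MPa
Final answer: (a) δ = 11.73 mm, (b) σ = 125.8 MPa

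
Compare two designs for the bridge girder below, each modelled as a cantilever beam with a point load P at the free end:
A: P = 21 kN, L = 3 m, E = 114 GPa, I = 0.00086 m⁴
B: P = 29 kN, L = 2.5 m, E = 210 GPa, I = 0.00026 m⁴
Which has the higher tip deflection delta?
Model: a cantilever beam with a point load P at the free end, so delta = (P·L^3) / (3·E·I) (SI units).
  A: delta = (21000 × 3^3) / (3 × (1.14 × 10¹¹) × 0.00086) = 0.001928 m = 1.928 mm
  B: delta = (29000 × 2.5^3) / (3 × (2.1 × 10¹¹) × 0.00026) = 0.002766 m = 2.766 mm
2.766 mm > 1.928 mm, so B is larger.
Final answer: B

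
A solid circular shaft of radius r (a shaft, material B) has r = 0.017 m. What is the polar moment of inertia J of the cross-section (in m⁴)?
Model: a solid circular shaft of radius r, so J = (π·r^4) / 2.
Substitute:
  J = (π × 0.017^4) / 2
  J = 1.312 × 10⁻⁷ m⁴
Final answer: J = 1.312 × 10⁻⁷ m⁴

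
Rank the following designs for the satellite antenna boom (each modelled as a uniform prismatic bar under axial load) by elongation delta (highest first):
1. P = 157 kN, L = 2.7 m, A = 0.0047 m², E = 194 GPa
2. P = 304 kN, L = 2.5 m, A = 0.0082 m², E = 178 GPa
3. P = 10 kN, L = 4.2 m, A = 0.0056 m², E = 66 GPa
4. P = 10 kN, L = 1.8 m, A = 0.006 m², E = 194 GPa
Model: a uniform prismatic bar under axial load, so delta = (P·L) / (A·E) (SI units).
  Case 1: delta = (157000 × 2.7) / (0.0047 × (1.94 × 10¹¹)) = 0.0004649 m = 0.4649 mm
  Case 2: delta = (304000 × 2.5) / (0.0082 × (1.78 × 10¹¹)) = 0.0005207 m = 0.5207 mm
  Case 3: delta = (10000 × 4.2) / (0.0056 × (6.6 × 10¹⁰)) = 0.0001136 m = 0.1136 mm
  Case 4: delta = (10000 × 1.8) / (0.006 × (1.94 × 10¹¹)) = 1.546 × 10⁻⁵ m = 0.01546 mm
Ordering: 0.5207 mm (case 2) > 0.4649 mm (case 1) > 0.1136 mm (case 3) > 0.01546 mm (case 4)
Final answer: 2, 1, 3, 4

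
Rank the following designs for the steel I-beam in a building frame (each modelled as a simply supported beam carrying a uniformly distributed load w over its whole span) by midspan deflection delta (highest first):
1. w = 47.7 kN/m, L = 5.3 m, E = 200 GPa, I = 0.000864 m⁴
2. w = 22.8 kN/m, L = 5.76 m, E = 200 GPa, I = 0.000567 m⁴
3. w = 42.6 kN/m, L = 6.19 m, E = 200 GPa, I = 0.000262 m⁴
Model: a simply supported beam carrying a uniformly distributed load w over its whole span, so delta = (5·w·L^4) / (384·E·I) (SI units).
  Case 1: delta = (5 × 47700 × 5.3^4) / (384 × (2 × 10¹¹) × 0.000864) = 0.002836 m = 2.836 mm
  Case 2: delta = (5 × 22800 × 5.76^4) / (384 × (2 × 10¹¹) × 0.000567) = 0.002882 m = 2.882 mm
  Case 3: delta = (5 × 42600 × 6.19^4) / (384 × (2 × 10¹¹) × 0.000262) = 0.01554 m = 15.54 mm
Ordering: 15.54 mm (case 3) > 2.882 mm (case 2) > 2.836 mm (case 1)
Final answer: 3, 2, 1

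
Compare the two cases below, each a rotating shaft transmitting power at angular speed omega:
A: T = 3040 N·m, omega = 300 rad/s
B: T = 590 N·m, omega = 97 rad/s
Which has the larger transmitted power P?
Model: a rotating shaft transmitting power at angular speed omega, so P = T·omega (SI units).
  A: P = 3040 × 300 = 912000 W = 912 kW
  B: P = 590 × 97 = 57230 W = 57.23 kW
912 kW > 57.23 kW, so A is larger.
Final answer: A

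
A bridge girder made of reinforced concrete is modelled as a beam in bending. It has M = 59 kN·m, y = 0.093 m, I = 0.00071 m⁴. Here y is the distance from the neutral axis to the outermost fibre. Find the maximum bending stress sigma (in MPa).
Model: a beam in bending, so sigma = (M·y) / I.
Convert to SI units:
  M = 59 kN·m = 59000 N·m
Substitute:
  sigma = (59000 × 0.093) / 0.00071
  sigma = 7.728 × 10⁶ Pa
Convert: sigma = 7.728 × 10⁶ Pa = 7.728 MPa
Final answer: sigma = 7.728 MPa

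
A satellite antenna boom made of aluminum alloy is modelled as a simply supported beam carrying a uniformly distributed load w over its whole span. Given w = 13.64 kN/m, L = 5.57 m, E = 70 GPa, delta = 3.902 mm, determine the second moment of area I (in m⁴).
Model: a simply supported beam carrying a uniformly distributed load w over its whole span, so delta = (5·w·L^4) / (384·E·I).
Solve for I: I = (5·w·L^4) / (384·delta·E).
Convert to SI units:
  w = 13.64 kN/m = 13640 N/m
  E = 70 GPa = 7 × 10¹⁰ Pa
  delta = 3.902 mm = 0.003902 m
Substitute:
  I = (5 × 13640 × 5.57^4) / (384 × 0.003902 × (7 × 10¹⁰))
  I = 0.0006259 m⁴
Final answer: I = 0.0006259 m⁴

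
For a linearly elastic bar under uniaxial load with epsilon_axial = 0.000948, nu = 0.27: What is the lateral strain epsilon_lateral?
Model: a linearly elastic bar under uniaxial load, so epsilon_lateral = -nu·epsilon_axial.
Substitute:
  epsilon_lateral = -(0.27 × 0.000948)
  epsilon_lateral = -0.000256
Final answer: epsilon_lateral = -0.000256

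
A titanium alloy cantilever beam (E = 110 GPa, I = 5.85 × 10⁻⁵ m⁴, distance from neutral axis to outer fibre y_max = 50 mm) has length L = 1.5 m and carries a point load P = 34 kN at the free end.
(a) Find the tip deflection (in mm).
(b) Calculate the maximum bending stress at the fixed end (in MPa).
(a) Tip deflection of a cantilever with an end point load: δ = P·L^3 / (3·E·I). Convert P = 34 kN = 34000 N, E = 110 GPa = 1.1 × 10¹¹ Pa.
  δ = (34000 × 1.5^3) / (3 × (1.1 × 10¹¹) × (5.85 × 10⁻⁵)) = 0.005944 m = 5.944 mm
(b) Maximum bending moment at the fixed end: M = P·L = 34000 × 1.5 = 51000 N·m. Convert y_max = 50 mm = 0.05 m.
  σ = M·y_max / I = (51000 × 0.05) / (5.85 × 10⁻⁵) = 4.359 × 10⁷ Pa = 43.59 MPa
Final answer: (a) δ = 5.944 mm, (b) σ = 43.59 MPa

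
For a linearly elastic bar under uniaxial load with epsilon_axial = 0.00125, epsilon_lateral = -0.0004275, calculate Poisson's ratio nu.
Model: a linearly elastic bar under uniaxial load, so epsilon_lateral = -nu·epsilon_axial.
Solve for nu: nu = -epsilon_lateral / epsilon_axial.
Substitute:
  nu = -(-0.0004275) / 0.00125
  nu = 0.342
Final answer: nu = 0.342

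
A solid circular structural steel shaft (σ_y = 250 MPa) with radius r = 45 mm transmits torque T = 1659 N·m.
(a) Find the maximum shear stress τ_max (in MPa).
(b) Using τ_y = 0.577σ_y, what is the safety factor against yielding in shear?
(a) For a solid circular shaft, τ_max = T·r/J with J = π·r^4/2, i.e. τ_max = 2·T / (π·r^3). Convert r = 45 mm = 0.045 m.
  τ_max = (2 × 1659) / (π × 0.045^3) = 1.159 × 10⁷ Pa = 11.59 MPa
(b) τ_y = 0.577 × 250 = 144.25 MPa
  SF = τ_y/τ_max = 144.25 / 11.59 = 12.45
Final answer: (a) τ_max = 11.59 MPa, (b) SF = 12.45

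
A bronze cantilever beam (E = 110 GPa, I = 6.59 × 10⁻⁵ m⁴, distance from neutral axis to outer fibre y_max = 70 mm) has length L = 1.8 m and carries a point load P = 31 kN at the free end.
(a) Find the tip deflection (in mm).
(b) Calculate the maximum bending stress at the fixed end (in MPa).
(a) Tip deflection of a cantilever with an end point load: δ = P·L^3 / (3·E·I). Convert P = 31 kN = 31000 N, E = 110 GPa = 1.1 × 10¹¹ Pa.
  δ = (31000 × 1.8^3) / (3 × (1.1 × 10¹¹) × (6.59 × 10⁻⁵)) = 0.008313 m = 8.313 mm
(b) Maximum bending moment at the fixed end: M = P·L = 31000 × 1.8 = 55800 N·m. Convert y_max = 70 mm = 0.07 m.
  σ = M·y_max / I = (55800 × 0.07) / (6.59 × 10⁻⁵) = 5.927 × 10⁷ Pa = 59.27 MPa
Final answer: (a) δ = 8.313 mm, (b) σ = 59.27 MPa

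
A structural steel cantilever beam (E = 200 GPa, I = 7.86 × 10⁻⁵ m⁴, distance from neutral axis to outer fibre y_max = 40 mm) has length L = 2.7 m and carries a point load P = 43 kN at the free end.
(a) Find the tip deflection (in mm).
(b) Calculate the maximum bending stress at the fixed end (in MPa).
(a) Tip deflection of a cantilever with an end point load: δ = P·L^3 / (3·E·I). Convert P = 43 kN = 43000 N, E = 200 GPa = 2 × 10¹¹ Pa.
  δ = (43000 × 2.7^3) / (3 × (2 × 10¹¹) × (7.86 × 10⁻⁵)) = 0.01795 m = 17.95 mm
(b) Maximum bending moment at the fixed end: M = P·L = 43000 × 2.7 = 116100 N·m. Convert y_max = 40 mm = 0.04 m.
  σ = M·y_max / I = (116100 × 0.04) / (7.86 × 10⁻⁵) = 5.908 × 10⁷ Pa = 59.08 MPa
Final answer: (a) δ = 17.95 mm, (b) σ = 59.08 MPa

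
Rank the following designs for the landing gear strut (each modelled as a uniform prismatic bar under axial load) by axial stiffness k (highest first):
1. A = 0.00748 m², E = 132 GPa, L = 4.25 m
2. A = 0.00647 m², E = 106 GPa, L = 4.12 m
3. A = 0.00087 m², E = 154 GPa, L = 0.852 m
Model: a uniform prismatic bar under axial load, so k = (A·E) / L (SI units).
  Case 1: k = (0.00748 × (1.32 × 10¹¹)) / 4.25 = 2.323 × 10⁸ N/m = 232.3 MN/m
  Case 2: k = (0.00647 × (1.06 × 10¹¹)) / 4.12 = 1.665 × 10⁸ N/m = 166.5 MN/m
  Case 3: k = (0.00087 × (1.54 × 10¹¹)) / 0.852 = 1.573 × 10⁸ N/m = 157.3 MN/m
Ordering: 232.3 MN/m (case 1) > 166.5 MN/m (case 2) > 157.3 MN/m (case 3)
Final answer: 1, 2, 3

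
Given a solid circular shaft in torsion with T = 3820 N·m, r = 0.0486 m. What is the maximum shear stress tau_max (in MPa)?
Model: a solid circular shaft in torsion, so tau_max = (2·T) / (π·r^3).
Substitute:
  tau_max = (2 × 3820) / (π × 0.0486^3)
  tau_max = 2.119 × 10⁷ Pa
Convert: tau_max = 2.119 × 10⁷ Pa = 21.19 MPa
Final answer: tau_max = 21.19 MPa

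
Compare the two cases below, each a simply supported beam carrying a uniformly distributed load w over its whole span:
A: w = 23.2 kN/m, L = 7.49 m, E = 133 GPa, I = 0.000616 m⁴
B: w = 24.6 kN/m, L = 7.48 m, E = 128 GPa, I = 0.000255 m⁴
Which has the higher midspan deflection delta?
Model: a simply supported beam carrying a uniformly distributed load w over its whole span, so delta = (5·w·L^4) / (384·E·I) (SI units).
  A: delta = (5 × 23200 × 7.49^4) / (384 × (1.33 × 10¹¹) × 0.000616) = 0.0116 m = 11.6 mm
  B: delta = (5 × 24600 × 7.48^4) / (384 × (1.28 × 10¹¹) × 0.000255) = 0.03072 m = 30.72 mm
30.72 mm > 11.6 mm, so B is larger.
Final answer: B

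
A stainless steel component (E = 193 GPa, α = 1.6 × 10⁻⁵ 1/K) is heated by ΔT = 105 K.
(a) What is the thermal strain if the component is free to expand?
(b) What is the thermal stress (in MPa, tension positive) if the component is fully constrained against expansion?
(a) Free thermal strain ε_th = α·ΔT = (1.6 × 10⁻⁵) × 105 = 0.00168
(b) Fully constrained, the expansion is suppressed, so σ = -E·α·ΔT. Convert E = 193 GPa = 1.93 × 10¹¹ Pa.
  σ = -(1.93 × 10¹¹) × (1.6 × 10⁻⁵) × 105 = -3.242 × 10⁸ Pa = -324.2 MPa (compressive)
Final answer: (a) ε_th = 0.00168, (b) σ = -324.2 MPa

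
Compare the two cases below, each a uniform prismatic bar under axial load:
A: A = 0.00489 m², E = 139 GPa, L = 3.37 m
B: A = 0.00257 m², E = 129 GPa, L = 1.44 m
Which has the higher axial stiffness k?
Model: a uniform prismatic bar under axial load, so k = (A·E) / L (SI units).
  A: k = (0.00489 × (1.39 × 10¹¹)) / 3.37 = 2.017 × 10⁸ N/m = 201.7 MN/m
  B: k = (0.00257 × (1.29 × 10¹¹)) / 1.44 = 2.302 × 10⁸ N/m = 230.2 MN/m
230.2 MN/m > 201.7 MN/m, so B is larger.
Final answer: B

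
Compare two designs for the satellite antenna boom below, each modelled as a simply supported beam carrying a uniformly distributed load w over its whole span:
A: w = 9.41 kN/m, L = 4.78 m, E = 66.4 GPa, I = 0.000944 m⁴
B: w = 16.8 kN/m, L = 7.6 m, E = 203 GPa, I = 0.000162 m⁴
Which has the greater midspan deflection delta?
Model: a simply supported beam carrying a uniformly distributed load w over its whole span, so delta = (5·w·L^4) / (384·E·I) (SI units).
  A: delta = (5 × 9410 × 4.78^4) / (384 × (6.64 × 10¹⁰) × 0.000944) = 0.00102 m = 1.02 mm
  B: delta = (5 × 16800 × 7.6^4) / (384 × (2.03 × 10¹¹) × 0.000162) = 0.02219 m = 22.19 mm
22.19 mm > 1.02 mm, so B is larger.
Final answer: B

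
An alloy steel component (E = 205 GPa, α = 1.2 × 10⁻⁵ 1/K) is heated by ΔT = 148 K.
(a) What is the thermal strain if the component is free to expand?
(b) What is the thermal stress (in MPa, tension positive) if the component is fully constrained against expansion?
(a) Free thermal strain ε_th = α·ΔT = (1.2 × 10⁻⁵) × 148 = 0.001776
(b) Fully constrained, the expansion is suppressed, so σ = -E·α·ΔT. Convert E = 205 GPa = 2.05 × 10¹¹ Pa.
  σ = -(2.05 × 10¹¹) × (1.2 × 10⁻⁵) × 148 = -3.641 × 10⁸ Pa = -364.1 MPa (compressive)
Final answer: (a) ε_th = 0.001776, (b) σ = -364.1 MPa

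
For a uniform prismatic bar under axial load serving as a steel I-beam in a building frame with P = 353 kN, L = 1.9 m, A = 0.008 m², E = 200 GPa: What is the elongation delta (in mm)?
Model: a uniform prismatic bar under axial load, so delta = (P·L) / (A·E).
Convert to SI units:
  P = 353 kN = 353000 N
  E = 200 GPa = 2 × 10¹¹ Pa
Substitute:
  delta = (353000 × 1.9) / (0.008 × (2 × 10¹¹))
  delta = 0.0004192 m
Convert: delta = 0.0004192 m = 0.4192 mm
Final answer: delta = 0.4192 mm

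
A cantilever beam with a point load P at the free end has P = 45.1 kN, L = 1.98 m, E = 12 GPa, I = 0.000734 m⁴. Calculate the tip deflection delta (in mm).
Model: a cantilever beam with a point load P at the free end, so delta = (P·L^3) / (3·E·I).
Convert to SI units:
  P = 45.1 kN = 45100 N
  E = 12 GPa = 1.2 × 10¹⁰ Pa
Substitute:
  delta = (45100 × 1.98^3) / (3 × (1.2 × 10¹⁰) × 0.000734)
  delta = 0.01325 m
Convert: delta = 0.01325 m = 13.25 mm
Final answer: delta = 13.25 mm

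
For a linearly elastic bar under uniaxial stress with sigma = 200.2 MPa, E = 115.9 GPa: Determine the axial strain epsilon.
Model: a linearly elastic bar under uniaxial stress, so epsilon = sigma / E.
Convert to SI units:
  sigma = 200.2 MPa = 2.002 × 10⁸ Pa
  E = 115.9 GPa = 1.159 × 10¹¹ Pa
Substitute:
  epsilon = (2.002 × 10⁸) / (1.159 × 10¹¹)
  epsilon = 0.001727
Final answer: epsilon = 0.001727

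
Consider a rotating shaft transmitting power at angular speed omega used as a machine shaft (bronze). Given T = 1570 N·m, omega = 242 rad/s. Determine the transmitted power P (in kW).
Model: a rotating shaft transmitting power at angular speed omega, so P = T·omega.
Substitute:
  P = 1570 × 242
  P = 379900 W
Convert: P = 379900 W = 379.9 kW
Final answer: P = 379.9 kW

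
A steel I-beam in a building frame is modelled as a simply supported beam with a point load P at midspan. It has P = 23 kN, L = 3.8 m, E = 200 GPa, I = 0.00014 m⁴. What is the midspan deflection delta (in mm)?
Model: a simply supported beam with a point load P at midspan, so delta = (P·L^3) / (48·E·I).
Convert to SI units:
  P = 23 kN = 23000 N
  E = 200 GPa = 2 × 10¹¹ Pa
Substitute:
  delta = (23000 × 3.8^3) / (48 × (2 × 10¹¹) × 0.00014)
  delta = 0.000939 m
Convert: delta = 0.000939 m = 0.939 mm
Final answer: delta = 0.939 mm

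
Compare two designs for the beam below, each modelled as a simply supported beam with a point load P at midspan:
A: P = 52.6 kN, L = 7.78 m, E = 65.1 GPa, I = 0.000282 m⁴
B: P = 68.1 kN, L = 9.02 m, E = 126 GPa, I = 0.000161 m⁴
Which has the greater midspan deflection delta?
Model: a simply supported beam with a point load P at midspan, so delta = (P·L^3) / (48·E·I) (SI units).
  A: delta = (52600 × 7.78^3) / (48 × (6.51 × 10¹⁰) × 0.000282) = 0.02811 m = 28.11 mm
  B: delta = (68100 × 9.02^3) / (48 × (1.26 × 10¹¹) × 0.000161) = 0.05133 m = 51.33 mm
51.33 mm > 28.11 mm, so B is larger.
Final answer: B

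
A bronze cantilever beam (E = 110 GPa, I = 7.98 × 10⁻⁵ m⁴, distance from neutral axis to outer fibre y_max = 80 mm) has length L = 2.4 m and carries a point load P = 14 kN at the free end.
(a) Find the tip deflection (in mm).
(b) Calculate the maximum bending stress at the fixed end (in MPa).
(a) Tip deflection of a cantilever with an end point load: δ = P·L^3 / (3·E·I). Convert P = 14 kN = 14000 N, E = 110 GPa = 1.1 × 10¹¹ Pa.
  δ = (14000 × 2.4^3) / (3 × (1.1 × 10¹¹) × (7.98 × 10⁻⁵)) = 0.007349 m = 7.349 mm
(b) Maximum bending moment at the fixed end: M = P·L = 14000 × 2.4 = 33600 N·m. Convert y_max = 80 mm = 0.08 m.
  σ = M·y_max / I = (33600 × 0.08) / (7.98 × 10⁻⁵) = 3.368 × 10⁷ Pa = 33.68 MPa
Final answer: (a) δ = 7.349 mm, (b) σ = 33.68 MPa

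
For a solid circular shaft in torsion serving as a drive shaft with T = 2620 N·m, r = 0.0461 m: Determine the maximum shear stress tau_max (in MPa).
Model: a solid circular shaft in torsion, so tau_max = (2·T) / (π·r^3).
Substitute:
  tau_max = (2 × 2620) / (π × 0.0461^3)
  tau_max = 1.702 × 10⁷ Pa
Convert: tau_max = 1.702 × 10⁷ Pa = 17.02 MPa
Final answer: tau_max = 17.02 MPa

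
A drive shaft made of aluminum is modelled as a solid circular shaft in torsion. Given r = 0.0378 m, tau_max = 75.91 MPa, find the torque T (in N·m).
Model: a solid circular shaft in torsion, so tau_max = (2·T) / (π·r^3).
Solve for T: T = (π·tau_max·r^3) / 2.
Convert to SI units:
  tau_max = 75.91 MPa = 7.591 × 10⁷ Pa
Substitute:
  T = (π × (7.591 × 10⁷) × 0.0378^3) / 2
  T = 6440 N·m
Final answer: T = 6440 N·m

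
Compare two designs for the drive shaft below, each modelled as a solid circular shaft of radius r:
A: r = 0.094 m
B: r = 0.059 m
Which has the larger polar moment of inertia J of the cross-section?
Model: a solid circular shaft of radius r, so J = (π·r^4) / 2 (SI units).
  A: J = (π × 0.094^4) / 2 = 0.0001226 m⁴
  B: J = (π × 0.059^4) / 2 = 1.903 × 10⁻⁵ m⁴
0.0001226 m⁴ > 1.903 × 10⁻⁵ m⁴, so A is larger.
Final answer: A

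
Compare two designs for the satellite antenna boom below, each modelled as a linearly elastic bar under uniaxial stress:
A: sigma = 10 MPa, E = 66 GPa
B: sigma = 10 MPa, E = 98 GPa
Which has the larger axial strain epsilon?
Model: a linearly elastic bar under uniaxial stress, so epsilon = sigma / E (SI units).
  A: epsilon = (1 × 10⁷) / (6.6 × 10¹⁰) = 0.0001515
  B: epsilon = (1 × 10⁷) / (9.8 × 10¹⁰) = 0.000102
0.0001515 > 0.000102, so A is larger.
Final answer: A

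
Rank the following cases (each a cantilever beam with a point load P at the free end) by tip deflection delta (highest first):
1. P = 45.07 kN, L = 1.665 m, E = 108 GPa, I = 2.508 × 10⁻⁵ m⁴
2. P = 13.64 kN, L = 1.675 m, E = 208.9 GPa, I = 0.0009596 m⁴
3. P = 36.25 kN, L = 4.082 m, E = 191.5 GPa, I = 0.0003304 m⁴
Model: a cantilever beam with a point load P at the free end, so delta = (P·L^3) / (3·E·I) (SI units).
  Case 1: delta = (45070 × 1.665^3) / (3 × (1.08 × 10¹¹) × (2.508 × 10⁻⁵)) = 0.0256 m = 25.6 mm
  Case 2: delta = (13640 × 1.675^3) / (3 × (2.089 × 10¹¹) × 0.0009596) = 0.0001066 m = 0.1066 mm
  Case 3: delta = (36250 × 4.082^3) / (3 × (1.915 × 10¹¹) × 0.0003304) = 0.01299 m = 12.99 mm
Ordering: 25.6 mm (case 1) > 12.99 mm (case 3) > 0.1066 mm (case 2)
Final answer: 1, 3, 2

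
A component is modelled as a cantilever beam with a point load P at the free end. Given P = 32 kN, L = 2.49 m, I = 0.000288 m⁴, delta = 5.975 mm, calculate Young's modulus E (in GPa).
Model: a cantilever beam with a point load P at the free end, so delta = (P·L^3) / (3·E·I).
Solve for E: E = (P·L^3) / (3·delta·I).
Convert to SI units:
  P = 32 kN = 32000 N
  delta = 5.975 mm = 0.005975 m
Substitute:
  E = (32000 × 2.49^3) / (3 × 0.005975 × 0.000288)
  E = 9.57 × 10¹⁰ Pa
Convert: E = 9.57 × 10¹⁰ Pa = 95.7 GPa
Final answer: E = 95.7 GPa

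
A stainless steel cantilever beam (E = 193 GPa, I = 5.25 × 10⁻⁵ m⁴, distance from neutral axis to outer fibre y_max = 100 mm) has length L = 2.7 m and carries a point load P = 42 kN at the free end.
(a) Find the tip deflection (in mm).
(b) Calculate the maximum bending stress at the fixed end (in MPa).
(a) Tip deflection of a cantilever with an end point load: δ = P·L^3 / (3·E·I). Convert P = 42 kN = 42000 N, E = 193 GPa = 1.93 × 10¹¹ Pa.
  δ = (42000 × 2.7^3) / (3 × (1.93 × 10¹¹) × (5.25 × 10⁻⁵)) = 0.0272 m = 27.2 mm
(b) Maximum bending moment at the fixed end: M = P·L = 42000 × 2.7 = 113400 N·m. Convert y_max = 100 mm = 0.1 m.
  σ = M·y_max / I = (113400 × 0.1) / (5.25 × 10⁻⁵) = 2.16 × 10⁸ Pa = 216 MPa
Final answer: (a) δ = 27.2 mm, (b) σ = 216 MPa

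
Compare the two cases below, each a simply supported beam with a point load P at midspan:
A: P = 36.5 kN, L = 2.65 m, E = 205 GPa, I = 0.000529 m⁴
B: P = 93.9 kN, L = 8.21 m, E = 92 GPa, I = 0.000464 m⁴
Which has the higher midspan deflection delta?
Model: a simply supported beam with a point load P at midspan, so delta = (P·L^3) / (48·E·I) (SI units).
  A: delta = (36500 × 2.65^3) / (48 × (2.05 × 10¹¹) × 0.000529) = 0.0001305 m = 0.1305 mm
  B: delta = (93900 × 8.21^3) / (48 × (9.2 × 10¹⁰) × 0.000464) = 0.02536 m = 25.36 mm
25.36 mm > 0.1305 mm, so B is larger.
Final answer: B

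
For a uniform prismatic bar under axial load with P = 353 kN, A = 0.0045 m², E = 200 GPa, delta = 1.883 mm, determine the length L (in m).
Model: a uniform prismatic bar under axial load, so delta = (P·L) / (A·E).
Solve for L: L = (delta·A·E) / P.
Convert to SI units:
  P = 353 kN = 353000 N
  E = 200 GPa = 2 × 10¹¹ Pa
  delta = 1.883 mm = 0.001883 m
Substitute:
  L = (0.001883 × 0.0045 × (2 × 10¹¹)) / 353000
  L = 4.801 m
Final answer: L = 4.801 m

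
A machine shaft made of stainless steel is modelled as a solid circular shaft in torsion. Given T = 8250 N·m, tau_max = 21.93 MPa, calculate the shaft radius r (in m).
Model: a solid circular shaft in torsion, so tau_max = (2·T) / (π·r^3).
Solve for r: r = ((2·T) / (π·tau_max))^(1/3).
Convert to SI units:
  tau_max = 21.93 MPa = 2.193 × 10⁷ Pa
Substitute:
  r = ((2 × 8250) / (π × (2.193 × 10⁷)))^(1/3)
  r = 0.0621 m
Final answer: r = 0.0621 m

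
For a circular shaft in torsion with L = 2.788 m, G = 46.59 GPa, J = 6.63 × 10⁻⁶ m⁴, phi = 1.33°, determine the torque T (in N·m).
Model: a circular shaft in torsion, so phi = (T·L) / (G·J).
Solve for T: T = (phi·G·J) / L.
Convert to SI units:
  G = 46.59 GPa = 4.659 × 10¹⁰ Pa
  phi = 1.33° = 0.02321 rad
Substitute:
  T = (0.02321 × (4.659 × 10¹⁰) × (6.63 × 10⁻⁶)) / 2.788
  T = 2572 N·m
Final answer: T = 2572 N·m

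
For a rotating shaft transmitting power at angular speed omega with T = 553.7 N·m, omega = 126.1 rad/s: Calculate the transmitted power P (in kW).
Model: a rotating shaft transmitting power at angular speed omega, so P = T·omega.
Substitute:
  P = 553.7 × 126.1
  P = 69820 W
Convert: P = 69820 W = 69.82 kW
Final answer: P = 69.82 kW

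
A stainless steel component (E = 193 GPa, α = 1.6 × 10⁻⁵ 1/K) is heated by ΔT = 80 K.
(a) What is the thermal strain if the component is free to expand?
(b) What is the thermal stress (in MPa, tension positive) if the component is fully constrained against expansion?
(a) Free thermal strain ε_th = α·ΔT = (1.6 × 10⁻⁵) × 80 = 0.00128
(b) Fully constrained, the expansion is suppressed, so σ = -E·α·ΔT. Convert E = 193 GPa = 1.93 × 10¹¹ Pa.
  σ = -(1.93 × 10¹¹) × (1.6 × 10⁻⁵) × 80 = -2.47 × 10⁸ Pa = -247 MPa (compressive)
Final answer: (a) ε_th = 0.00128, (b) σ = -247 MPa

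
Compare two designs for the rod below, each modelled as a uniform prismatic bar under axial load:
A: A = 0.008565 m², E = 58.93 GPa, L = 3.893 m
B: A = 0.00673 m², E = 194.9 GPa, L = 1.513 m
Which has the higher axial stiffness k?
Model: a uniform prismatic bar under axial load, so k = (A·E) / L (SI units).
  A: k = (0.008565 × (5.893 × 10¹⁰)) / 3.893 = 1.297 × 10⁸ N/m = 129.7 MN/m
  B: k = (0.00673 × (1.949 × 10¹¹)) / 1.513 = 8.669 × 10⁸ N/m = 866.9 MN/m
866.9 MN/m > 129.7 MN/m, so B is larger.
Final answer: B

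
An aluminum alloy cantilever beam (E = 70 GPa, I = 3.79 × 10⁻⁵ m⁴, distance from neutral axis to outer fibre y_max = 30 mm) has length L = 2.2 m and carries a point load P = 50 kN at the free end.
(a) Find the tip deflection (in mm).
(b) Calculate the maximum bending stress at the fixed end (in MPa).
(a) Tip deflection of a cantilever with an end point load: δ = P·L^3 / (3·E·I). Convert P = 50 kN = 50000 N, E = 70 GPa = 7 × 10¹⁰ Pa.
  δ = (50000 × 2.2^3) / (3 × (7 × 10¹⁰) × (3.79 × 10⁻⁵)) = 0.06689 m = 66.89 mm
(b) Maximum bending moment at the fixed end: M = P·L = 50000 × 2.2 = 110000 N·m. Convert y_max = 30 mm = 0.03 m.
  σ = M·y_max / I = (110000 × 0.03) / (3.79 × 10⁻⁵) = 8.707 × 10⁷ Pa = 87.07 MPa
Final answer: (a) δ = 66.89 mm, (b) σ = 87.07 MPa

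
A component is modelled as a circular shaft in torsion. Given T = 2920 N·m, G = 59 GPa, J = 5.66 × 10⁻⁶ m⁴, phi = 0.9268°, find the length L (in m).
Model: a circular shaft in torsion, so phi = (T·L) / (G·J).
Solve for L: L = (phi·G·J) / T.
Convert to SI units:
  G = 59 GPa = 5.9 × 10¹⁰ Pa
  phi = 0.9268° = 0.01618 rad
Substitute:
  L = (0.01618 × (5.9 × 10¹⁰) × (5.66 × 10⁻⁶)) / 2920
  L = 1.85 m
Final answer: L = 1.85 m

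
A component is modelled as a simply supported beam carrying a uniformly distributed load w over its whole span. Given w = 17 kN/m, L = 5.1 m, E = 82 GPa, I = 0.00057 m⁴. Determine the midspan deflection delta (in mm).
Model: a simply supported beam carrying a uniformly distributed load w over its whole span, so delta = (5·w·L^4) / (384·E·I).
Convert to SI units:
  w = 17 kN/m = 17000 N/m
  E = 82 GPa = 8.2 × 10¹⁰ Pa
Substitute:
  delta = (5 × 17000 × 5.1^4) / (384 × (8.2 × 10¹⁰) × 0.00057)
  delta = 0.003204 m
Convert: delta = 0.003204 m = 3.204 mm
Final answer: delta = 3.204 mm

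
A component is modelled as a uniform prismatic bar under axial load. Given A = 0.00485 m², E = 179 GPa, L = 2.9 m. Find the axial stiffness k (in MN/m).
Model: a uniform prismatic bar under axial load, so k = (A·E) / L.
Convert to SI units:
  E = 179 GPa = 1.79 × 10¹¹ Pa
Substitute:
  k = (0.00485 × (1.79 × 10¹¹)) / 2.9
  k = 2.994 × 10⁸ N/m
Convert: k = 2.994 × 10⁸ N/m = 299.4 MN/m
Final answer: k = 299.4 MN/m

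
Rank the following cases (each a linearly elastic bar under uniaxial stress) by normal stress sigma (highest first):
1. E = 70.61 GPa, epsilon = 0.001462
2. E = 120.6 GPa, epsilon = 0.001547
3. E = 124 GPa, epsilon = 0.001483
Model: a linearly elastic bar under uniaxial stress, so sigma = E·epsilon (SI units).
  Case 1: sigma = (7.061 × 10¹⁰) × 0.001462 = 1.032 × 10⁸ Pa = 103.2 MPa
  Case 2: sigma = (1.206 × 10¹¹) × 0.001547 = 1.866 × 10⁸ Pa = 186.6 MPa
  Case 3: sigma = (1.24 × 10¹¹) × 0.001483 = 1.839 × 10⁸ Pa = 183.9 MPa
Ordering: 186.6 MPa (case 2) > 183.9 MPa (case 3) > 103.2 MPa (case 1)
Final answer: 2, 3, 1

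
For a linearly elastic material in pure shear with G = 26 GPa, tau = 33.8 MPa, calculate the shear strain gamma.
Model: a linearly elastic material in pure shear, so tau = G·gamma.
Solve for gamma: gamma = tau / G.
Convert to SI units:
  G = 26 GPa = 2.6 × 10¹⁰ Pa
  tau = 33.8 MPa = 3.38 × 10⁷ Pa
Substitute:
  gamma = (3.38 × 10⁷) / (2.6 × 10¹⁰)
  gamma = 0.0013
Final answer: gamma = 0.0013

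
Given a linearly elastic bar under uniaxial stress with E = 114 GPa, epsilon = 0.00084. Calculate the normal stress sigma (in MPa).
Model: a linearly elastic bar under uniaxial stress, so sigma = E·epsilon.
Convert to SI units:
  E = 114 GPa = 1.14 × 10¹¹ Pa
Substitute:
  sigma = (1.14 × 10¹¹) × 0.00084
  sigma = 9.576 × 10⁷ Pa
Convert: sigma = 9.576 × 10⁷ Pa = 95.76 MPa
Final answer: sigma = 95.76 MPa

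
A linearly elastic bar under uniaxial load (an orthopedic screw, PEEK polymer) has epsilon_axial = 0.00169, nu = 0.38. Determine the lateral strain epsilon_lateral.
Model: a linearly elastic bar under uniaxial load, so epsilon_lateral = -nu·epsilon_axial.
Substitute:
  epsilon_lateral = -(0.38 × 0.00169)
  epsilon_lateral = -0.0006422
Final answer: epsilon_lateral = -0.0006422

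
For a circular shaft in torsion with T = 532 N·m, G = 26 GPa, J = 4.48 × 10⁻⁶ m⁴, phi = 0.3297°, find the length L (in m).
Model: a circular shaft in torsion, so phi = (T·L) / (G·J).
Solve for L: L = (phi·G·J) / T.
Convert to SI units:
  G = 26 GPa = 2.6 × 10¹⁰ Pa
  phi = 0.3297° = 0.005754 rad
Substitute:
  L = (0.005754 × (2.6 × 10¹⁰) × (4.48 × 10⁻⁶)) / 532
  L = 1.26 m
Final answer: L = 1.26 m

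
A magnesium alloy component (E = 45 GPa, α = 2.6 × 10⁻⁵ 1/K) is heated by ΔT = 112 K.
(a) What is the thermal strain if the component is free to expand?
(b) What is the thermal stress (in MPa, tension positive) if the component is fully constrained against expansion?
(a) Free thermal strain ε_th = α·ΔT = (2.6 × 10⁻⁵) × 112 = 0.002912
(b) Fully constrained, the expansion is suppressed, so σ = -E·α·ΔT. Convert E = 45 GPa = 4.5 × 10¹⁰ Pa.
  σ = -(4.5 × 10¹⁰) × (2.6 × 10⁻⁵) × 112 = -1.31 × 10⁸ Pa = -131 MPa (compressive)
Final answer: (a) ε_th = 0.002912, (b) σ = -131 MPa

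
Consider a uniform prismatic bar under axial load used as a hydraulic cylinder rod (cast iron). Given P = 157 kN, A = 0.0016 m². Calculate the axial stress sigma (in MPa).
Model: a uniform prismatic bar under axial load, so sigma = P / A.
Convert to SI units:
  P = 157 kN = 157000 N
Substitute:
  sigma = 157000 / 0.0016
  sigma = 9.812 × 10⁷ Pa
Convert: sigma = 9.812 × 10⁷ Pa = 98.12 MPa
Final answer: sigma = 98.12 MPa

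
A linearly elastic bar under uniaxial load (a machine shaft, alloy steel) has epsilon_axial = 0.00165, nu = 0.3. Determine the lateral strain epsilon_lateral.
Model: a linearly elastic bar under uniaxial load, so epsilon_lateral = -nu·epsilon_axial.
Substitute:
  epsilon_lateral = -(0.3 × 0.00165)
  epsilon_lateral = -0.000495
Final answer: epsilon_lateral = -0.000495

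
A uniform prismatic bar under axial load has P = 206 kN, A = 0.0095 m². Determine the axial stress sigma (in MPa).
Model: a uniform prismatic bar under axial load, so sigma = P / A.
Convert to SI units:
  P = 206 kN = 206000 N
Substitute:
  sigma = 206000 / 0.0095
  sigma = 2.168 × 10⁷ Pa
Convert: sigma = 2.168 × 10⁷ Pa = 21.68 MPa
Final answer: sigma = 21.68 MPa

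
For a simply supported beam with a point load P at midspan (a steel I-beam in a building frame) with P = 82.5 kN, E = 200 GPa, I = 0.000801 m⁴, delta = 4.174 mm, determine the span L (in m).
Model: a simply supported beam with a point load P at midspan, so delta = (P·L^3) / (48·E·I).
Solve for L: L = ((48·delta·E·I) / P)^(1/3).
Convert to SI units:
  P = 82.5 kN = 82500 N
  E = 200 GPa = 2 × 10¹¹ Pa
  delta = 4.174 mm = 0.004174 m
Substitute:
  L = ((48 × 0.004174 × (2 × 10¹¹) × 0.000801) / 82500)^(1/3)
  L = 7.3 m
Final answer: L = 7.3 m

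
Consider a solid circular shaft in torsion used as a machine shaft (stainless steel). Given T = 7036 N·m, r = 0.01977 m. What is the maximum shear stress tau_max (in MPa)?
Model: a solid circular shaft in torsion, so tau_max = (2·T) / (π·r^3).
Substitute:
  tau_max = (2 × 7036) / (π × 0.01977^3)
  tau_max = 5.797 × 10⁸ Pa
Convert: tau_max = 5.797 × 10⁸ Pa = 579.7 MPa
Final answer: tau_max = 579.7 MPa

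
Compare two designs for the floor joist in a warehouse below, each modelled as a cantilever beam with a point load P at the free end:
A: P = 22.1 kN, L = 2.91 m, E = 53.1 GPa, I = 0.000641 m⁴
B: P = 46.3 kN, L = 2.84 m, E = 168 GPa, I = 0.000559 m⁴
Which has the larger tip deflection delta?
Model: a cantilever beam with a point load P at the free end, so delta = (P·L^3) / (3·E·I) (SI units).
  A: delta = (22100 × 2.91^3) / (3 × (5.31 × 10¹⁰) × 0.000641) = 0.005333 m = 5.333 mm
  B: delta = (46300 × 2.84^3) / (3 × (1.68 × 10¹¹) × 0.000559) = 0.003764 m = 3.764 mm
5.333 mm > 3.764 mm, so A is larger.
Final answer: A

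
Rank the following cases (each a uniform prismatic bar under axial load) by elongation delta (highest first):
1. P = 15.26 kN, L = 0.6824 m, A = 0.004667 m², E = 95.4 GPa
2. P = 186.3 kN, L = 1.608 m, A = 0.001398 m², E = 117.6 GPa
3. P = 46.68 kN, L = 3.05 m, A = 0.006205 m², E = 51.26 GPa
Model: a uniform prismatic bar under axial load, so delta = (P·L) / (A·E) (SI units).
  Case 1: delta = (15260 × 0.6824) / (0.004667 × (9.54 × 10¹⁰)) = 2.339 × 10⁻⁵ m = 0.02339 mm
  Case 2: delta = (186300 × 1.608) / (0.001398 × (1.176 × 10¹¹)) = 0.001822 m = 1.822 mm
  Case 3: delta = (46680 × 3.05) / (0.006205 × (5.126 × 10¹⁰)) = 0.0004476 m = 0.4476 mm
Ordering: 1.822 mm (case 2) > 0.4476 mm (case 3) > 0.02339 mm (case 1)
Final answer: 2, 3, 1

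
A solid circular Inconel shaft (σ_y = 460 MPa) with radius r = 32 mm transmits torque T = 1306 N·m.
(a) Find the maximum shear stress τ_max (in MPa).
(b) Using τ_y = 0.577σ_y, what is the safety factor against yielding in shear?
(a) For a solid circular shaft, τ_max = T·r/J with J = π·r^4/2, i.e. τ_max = 2·T / (π·r^3). Convert r = 32 mm = 0.032 m.
  τ_max = (2 × 1306) / (π × 0.032^3) = 2.537 × 10⁷ Pa = 25.37 MPa
(b) τ_y = 0.577 × 460 = 265.42 MPa
  SF = τ_y/τ_max = 265.42 / 25.37 = 10.46
Final answer: (a) τ_max = 25.37 MPa, (b) SF = 10.46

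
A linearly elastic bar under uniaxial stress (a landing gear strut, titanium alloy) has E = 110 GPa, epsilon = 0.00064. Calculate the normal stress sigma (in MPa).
Model: a linearly elastic bar under uniaxial stress, so sigma = E·epsilon.
Convert to SI units:
  E = 110 GPa = 1.1 × 10¹¹ Pa
Substitute:
  sigma = (1.1 × 10¹¹) × 0.00064
  sigma = 7.04 × 10⁷ Pa
Convert: sigma = 7.04 × 10⁷ Pa = 70.4 MPa
Final answer: sigma = 70.4 MPa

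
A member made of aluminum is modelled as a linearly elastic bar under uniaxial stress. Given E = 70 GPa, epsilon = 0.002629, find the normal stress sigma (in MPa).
Model: a linearly elastic bar under uniaxial stress, so epsilon = sigma / E.
Solve for sigma: sigma = epsilon·E.
Convert to SI units:
  E = 70 GPa = 7 × 10¹⁰ Pa
Substitute:
  sigma = 0.002629 × (7 × 10¹⁰)
  sigma = 1.84 × 10⁸ Pa
Convert: sigma = 1.84 × 10⁸ Pa = 184 MPa
Final answer: sigma = 184 MPa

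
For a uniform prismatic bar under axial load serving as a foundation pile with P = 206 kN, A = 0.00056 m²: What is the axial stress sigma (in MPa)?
Model: a uniform prismatic bar under axial load, so sigma = P / A.
Convert to SI units:
  P = 206 kN = 206000 N
Substitute:
  sigma = 206000 / 0.00056
  sigma = 3.679 × 10⁸ Pa
Convert: sigma = 3.679 × 10⁸ Pa = 367.9 MPa
Final answer: sigma = 367.9 MPa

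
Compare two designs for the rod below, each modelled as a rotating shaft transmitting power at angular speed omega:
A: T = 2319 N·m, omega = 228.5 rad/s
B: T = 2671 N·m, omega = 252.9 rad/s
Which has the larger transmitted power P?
Model: a rotating shaft transmitting power at angular speed omega, so P = T·omega (SI units).
  A: P = 2319 × 228.5 = 529900 W = 529.9 kW
  B: P = 2671 × 252.9 = 675500 W = 675.5 kW
675.5 kW > 529.9 kW, so B is larger.
Final answer: B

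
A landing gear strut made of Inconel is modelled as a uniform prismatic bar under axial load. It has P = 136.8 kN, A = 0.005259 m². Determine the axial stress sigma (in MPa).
Model: a uniform prismatic bar under axial load, so sigma = P / A.
Convert to SI units:
  P = 136.8 kN = 136800 N
Substitute:
  sigma = 136800 / 0.005259
  sigma = 2.601 × 10⁷ Pa
Convert: sigma = 2.601 × 10⁷ Pa = 26.01 MPa
Final answer: sigma = 26.01 MPa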